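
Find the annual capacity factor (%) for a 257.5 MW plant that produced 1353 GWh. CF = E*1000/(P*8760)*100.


CF = 1353 * 1000 / (257.5 * 8760) * 100 = 59.9814 %


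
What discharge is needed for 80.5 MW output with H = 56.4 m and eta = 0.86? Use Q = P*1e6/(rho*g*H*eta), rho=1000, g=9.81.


Q = 80.5 * 1e6 / (1000 * 9.81 * 56.4 * 0.86) = 169.1801 m^3/s


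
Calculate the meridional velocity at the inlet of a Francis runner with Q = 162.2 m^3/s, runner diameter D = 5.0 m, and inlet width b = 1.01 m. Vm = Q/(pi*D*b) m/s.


Vm = 162.2 / (pi * 5.0 * 1.01) = 10.2237 m/s


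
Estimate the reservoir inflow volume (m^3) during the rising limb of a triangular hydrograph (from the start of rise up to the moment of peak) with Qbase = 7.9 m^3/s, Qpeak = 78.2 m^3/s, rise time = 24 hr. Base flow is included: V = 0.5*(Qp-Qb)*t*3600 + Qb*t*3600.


V = 0.5*(78.2 - 7.9)*24*3600 + 7.9*24*3600 = 3.7195e+06 m^3


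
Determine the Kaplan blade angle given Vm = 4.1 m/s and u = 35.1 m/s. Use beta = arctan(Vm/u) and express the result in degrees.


beta = arctan(4.1 / 35.1) = 6.6625 degrees


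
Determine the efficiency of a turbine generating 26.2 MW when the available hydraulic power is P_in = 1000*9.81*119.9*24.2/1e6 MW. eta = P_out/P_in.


P_in = 1000 * 9.81 * 119.9 * 24.2 / 1e6 = 28.4645 MW
eta = 26.2 / 28.4645 = 0.9204


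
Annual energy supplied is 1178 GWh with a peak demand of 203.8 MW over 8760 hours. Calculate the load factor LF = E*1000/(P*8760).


LF = 1178 * 1000 / (203.8 * 8760) = 0.6598


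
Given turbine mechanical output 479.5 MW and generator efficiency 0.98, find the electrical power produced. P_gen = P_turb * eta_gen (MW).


P_gen = 479.5 * 0.98 = 469.9100 MW


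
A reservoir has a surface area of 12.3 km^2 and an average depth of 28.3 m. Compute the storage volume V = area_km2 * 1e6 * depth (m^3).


V = 12.3 * 1e6 * 28.3 = 3.4809e+08 m^3


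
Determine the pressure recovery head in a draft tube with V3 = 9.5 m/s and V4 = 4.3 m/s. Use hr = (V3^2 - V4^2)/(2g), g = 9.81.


hr = (9.5^2 - 4.3^2) / (2*9.81) = 3.6575 m


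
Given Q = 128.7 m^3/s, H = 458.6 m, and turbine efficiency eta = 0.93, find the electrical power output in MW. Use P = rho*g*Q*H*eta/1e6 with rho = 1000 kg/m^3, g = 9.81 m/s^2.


P = 1000 * 9.81 * 128.7 * 458.6 * 0.93 / 1e6 = 538.4738 MW


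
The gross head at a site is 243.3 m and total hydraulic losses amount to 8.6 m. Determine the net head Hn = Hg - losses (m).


Hn = 243.3 - 8.6 = 234.7000 m


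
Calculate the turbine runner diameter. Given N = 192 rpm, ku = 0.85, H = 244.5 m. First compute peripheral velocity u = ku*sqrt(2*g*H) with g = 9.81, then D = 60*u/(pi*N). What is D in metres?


u = 0.85 * sqrt(2*9.81*244.5) = 58.8719 m/s
D = 60 * 58.8719 / (pi * 192) = 5.8561 m


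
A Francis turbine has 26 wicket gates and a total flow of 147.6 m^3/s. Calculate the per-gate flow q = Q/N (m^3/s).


q = 147.6 / 26 = 5.6769 m^3/s


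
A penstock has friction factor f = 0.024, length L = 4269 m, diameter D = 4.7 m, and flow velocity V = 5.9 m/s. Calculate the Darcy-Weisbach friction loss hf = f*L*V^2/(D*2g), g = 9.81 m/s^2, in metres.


hf = 0.024 * 4269 * 5.9^2 / (4.7 * 2 * 9.81) = 38.6763 m


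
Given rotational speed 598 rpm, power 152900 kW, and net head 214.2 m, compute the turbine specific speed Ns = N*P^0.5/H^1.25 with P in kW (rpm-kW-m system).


Ns = 598 * 152900^0.5 / 214.2^1.25 = 285.3518


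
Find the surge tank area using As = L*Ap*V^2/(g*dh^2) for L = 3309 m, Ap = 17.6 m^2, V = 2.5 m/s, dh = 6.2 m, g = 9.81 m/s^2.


As = 3309 * 17.6 * 2.5^2 / (9.81 * 6.2^2) = 965.2439 m^2


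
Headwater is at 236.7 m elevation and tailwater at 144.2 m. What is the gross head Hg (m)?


Hg = 236.7 - 144.2 = 92.5000 m


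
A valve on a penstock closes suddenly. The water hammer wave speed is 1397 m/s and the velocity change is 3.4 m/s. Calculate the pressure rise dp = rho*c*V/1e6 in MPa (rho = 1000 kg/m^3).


dp = 1000 * 1397 * 3.4 / 1e6 = 4.7498 MPa


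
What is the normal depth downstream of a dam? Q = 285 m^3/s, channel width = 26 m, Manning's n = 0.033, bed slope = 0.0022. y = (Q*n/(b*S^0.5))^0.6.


y = (285 * 0.033 / (26 * 0.0022^0.5))^0.6 = 3.4065 m


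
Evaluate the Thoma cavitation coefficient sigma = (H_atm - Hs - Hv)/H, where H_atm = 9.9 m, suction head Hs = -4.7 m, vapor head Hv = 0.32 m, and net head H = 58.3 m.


sigma = (9.9 - (-4.7) - 0.32) / 58.3 = 0.2449


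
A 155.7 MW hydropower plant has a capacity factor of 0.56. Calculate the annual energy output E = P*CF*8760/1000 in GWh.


E = 155.7 * 0.56 * 8760 / 1000 = 763.8019 GWh


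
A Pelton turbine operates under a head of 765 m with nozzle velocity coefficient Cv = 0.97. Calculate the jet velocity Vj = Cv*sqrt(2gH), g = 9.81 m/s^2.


Vj = 0.97 * sqrt(2*9.81*765) = 118.8371 m/s


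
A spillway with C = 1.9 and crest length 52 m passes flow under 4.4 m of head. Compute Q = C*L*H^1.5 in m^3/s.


Q = 1.9 * 52 * 4.4^1.5 = 911.8764 m^3/s


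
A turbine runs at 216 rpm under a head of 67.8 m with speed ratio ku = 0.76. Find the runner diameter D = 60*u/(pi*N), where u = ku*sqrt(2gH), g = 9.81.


u = 0.76 * sqrt(2*9.81*67.8) = 27.7190 m/s
D = 60 * 27.7190 / (pi * 216) = 2.4509 m


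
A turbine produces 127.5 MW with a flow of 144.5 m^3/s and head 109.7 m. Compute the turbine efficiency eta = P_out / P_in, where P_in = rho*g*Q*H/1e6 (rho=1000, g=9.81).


P_in = 1000 * 9.81 * 144.5 * 109.7 / 1e6 = 155.5047 MW
eta = 127.5 / 155.5047 = 0.8199


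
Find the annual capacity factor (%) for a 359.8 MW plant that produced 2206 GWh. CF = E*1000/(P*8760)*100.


CF = 2206 * 1000 / (359.8 * 8760) * 100 = 69.9907 %


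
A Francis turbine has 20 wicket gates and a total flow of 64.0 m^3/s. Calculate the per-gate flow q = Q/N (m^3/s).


q = 64.0 / 20 = 3.2000 m^3/s


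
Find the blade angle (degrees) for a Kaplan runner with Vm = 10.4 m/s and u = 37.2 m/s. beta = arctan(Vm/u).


beta = arctan(10.4 / 37.2) = 15.6194 degrees


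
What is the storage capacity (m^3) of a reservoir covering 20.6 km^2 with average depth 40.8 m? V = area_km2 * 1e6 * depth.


V = 20.6 * 1e6 * 40.8 = 8.4048e+08 m^3


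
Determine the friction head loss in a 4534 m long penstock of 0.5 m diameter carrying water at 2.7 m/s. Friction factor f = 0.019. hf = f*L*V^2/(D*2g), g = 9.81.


hf = 0.019 * 4534 * 2.7^2 / (0.5 * 2 * 9.81) = 64.0168 m


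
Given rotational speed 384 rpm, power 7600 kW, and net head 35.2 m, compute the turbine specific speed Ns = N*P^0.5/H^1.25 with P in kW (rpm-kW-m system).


Ns = 384 * 7600^0.5 / 35.2^1.25 = 390.4448


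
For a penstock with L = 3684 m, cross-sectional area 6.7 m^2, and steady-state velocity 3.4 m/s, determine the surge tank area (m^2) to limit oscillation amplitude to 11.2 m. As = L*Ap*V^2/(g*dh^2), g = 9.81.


As = 3684 * 6.7 * 3.4^2 / (9.81 * 11.2^2) = 231.8714 m^2


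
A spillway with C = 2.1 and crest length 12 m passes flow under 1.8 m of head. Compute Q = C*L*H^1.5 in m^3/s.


Q = 2.1 * 12 * 1.8^1.5 = 60.8568 m^3/s


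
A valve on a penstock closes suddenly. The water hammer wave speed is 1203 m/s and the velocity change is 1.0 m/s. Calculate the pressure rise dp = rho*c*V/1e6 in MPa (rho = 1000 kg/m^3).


dp = 1000 * 1203 * 1.0 / 1e6 = 1.2030 MPa


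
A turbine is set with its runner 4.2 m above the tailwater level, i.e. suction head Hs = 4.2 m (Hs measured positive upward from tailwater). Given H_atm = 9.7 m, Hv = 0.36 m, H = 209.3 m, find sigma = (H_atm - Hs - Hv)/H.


sigma = (9.7 - 4.2 - 0.36) / 209.3 = 0.0246


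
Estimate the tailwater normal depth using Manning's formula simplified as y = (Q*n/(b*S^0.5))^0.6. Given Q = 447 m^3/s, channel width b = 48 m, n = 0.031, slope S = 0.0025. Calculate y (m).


y = (447 * 0.031 / (48 * 0.0025^0.5))^0.6 = 2.8634 m


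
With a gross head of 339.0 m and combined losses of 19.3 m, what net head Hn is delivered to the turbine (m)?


Hn = 339.0 - 19.3 = 319.7000 m


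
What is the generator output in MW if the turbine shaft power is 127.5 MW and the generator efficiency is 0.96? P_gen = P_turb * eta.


P_gen = 127.5 * 0.96 = 122.4000 MW


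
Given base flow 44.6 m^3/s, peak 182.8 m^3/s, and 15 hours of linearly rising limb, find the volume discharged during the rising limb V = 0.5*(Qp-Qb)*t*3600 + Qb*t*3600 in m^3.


V = 0.5*(182.8 - 44.6)*15*3600 + 44.6*15*3600 = 6.1398e+06 m^3


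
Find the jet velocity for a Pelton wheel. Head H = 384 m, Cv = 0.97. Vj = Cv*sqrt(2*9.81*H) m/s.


Vj = 0.97 * sqrt(2*9.81*384) = 84.1951 m/s


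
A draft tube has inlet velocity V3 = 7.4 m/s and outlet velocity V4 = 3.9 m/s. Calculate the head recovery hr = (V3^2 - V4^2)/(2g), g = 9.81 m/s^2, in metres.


hr = (7.4^2 - 3.9^2) / (2*9.81) = 2.0158 m


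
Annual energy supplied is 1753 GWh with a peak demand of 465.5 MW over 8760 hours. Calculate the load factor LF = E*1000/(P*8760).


LF = 1753 * 1000 / (465.5 * 8760) = 0.4299


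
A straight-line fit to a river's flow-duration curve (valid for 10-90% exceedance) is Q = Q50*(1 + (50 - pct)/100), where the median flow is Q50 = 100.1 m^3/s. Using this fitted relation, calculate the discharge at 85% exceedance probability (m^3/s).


Q = 100.1 * (1 + (50 - 85)/100) = 65.0650 m^3/s


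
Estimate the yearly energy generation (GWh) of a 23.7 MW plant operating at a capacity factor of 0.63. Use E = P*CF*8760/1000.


E = 23.7 * 0.63 * 8760 / 1000 = 130.7956 GWh


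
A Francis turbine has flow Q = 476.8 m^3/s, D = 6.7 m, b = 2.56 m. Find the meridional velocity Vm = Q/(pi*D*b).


Vm = 476.8 / (pi * 6.7 * 2.56) = 8.8485 m/s


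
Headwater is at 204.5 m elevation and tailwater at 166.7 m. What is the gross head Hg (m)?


Hg = 204.5 - 166.7 = 37.8000 m


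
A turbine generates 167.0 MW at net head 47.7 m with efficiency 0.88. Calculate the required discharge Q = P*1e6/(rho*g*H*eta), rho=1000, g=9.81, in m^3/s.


Q = 167.0 * 1e6 / (1000 * 9.81 * 47.7 * 0.88) = 405.5519 m^3/s


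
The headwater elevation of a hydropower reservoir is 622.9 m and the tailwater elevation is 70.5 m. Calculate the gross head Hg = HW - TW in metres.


Hg = 622.9 - 70.5 = 552.4000 m


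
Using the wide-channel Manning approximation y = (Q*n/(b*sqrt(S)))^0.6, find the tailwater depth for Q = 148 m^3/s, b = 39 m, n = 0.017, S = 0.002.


y = (148 * 0.017 / (39 * 0.002^0.5))^0.6 = 1.2459 m


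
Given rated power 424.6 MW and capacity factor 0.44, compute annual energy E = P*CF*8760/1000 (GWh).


E = 424.6 * 0.44 * 8760 / 1000 = 1636.5782 GWh


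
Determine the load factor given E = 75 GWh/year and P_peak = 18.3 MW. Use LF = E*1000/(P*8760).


LF = 75 * 1000 / (18.3 * 8760) = 0.4678


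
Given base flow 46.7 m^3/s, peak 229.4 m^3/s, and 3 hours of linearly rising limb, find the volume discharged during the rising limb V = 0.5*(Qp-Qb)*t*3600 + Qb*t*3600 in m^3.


V = 0.5*(229.4 - 46.7)*3*3600 + 46.7*3*3600 = 1.4909e+06 m^3


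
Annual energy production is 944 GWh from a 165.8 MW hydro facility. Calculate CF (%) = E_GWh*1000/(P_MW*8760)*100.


CF = 944 * 1000 / (165.8 * 8760) * 100 = 64.9955 %


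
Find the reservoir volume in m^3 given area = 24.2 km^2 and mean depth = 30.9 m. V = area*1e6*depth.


V = 24.2 * 1e6 * 30.9 = 7.4778e+08 m^3


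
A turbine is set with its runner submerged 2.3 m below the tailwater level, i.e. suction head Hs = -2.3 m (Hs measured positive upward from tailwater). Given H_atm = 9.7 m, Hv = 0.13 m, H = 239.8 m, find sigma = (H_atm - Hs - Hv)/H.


sigma = (9.7 - (-2.3) - 0.13) / 239.8 = 0.0495


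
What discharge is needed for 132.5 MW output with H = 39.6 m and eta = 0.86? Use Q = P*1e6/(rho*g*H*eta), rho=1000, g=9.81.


Q = 132.5 * 1e6 / (1000 * 9.81 * 39.6 * 0.86) = 396.6005 m^3/s


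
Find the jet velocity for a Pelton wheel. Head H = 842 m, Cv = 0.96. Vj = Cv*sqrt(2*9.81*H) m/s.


Vj = 0.96 * sqrt(2*9.81*842) = 123.3891 m/s


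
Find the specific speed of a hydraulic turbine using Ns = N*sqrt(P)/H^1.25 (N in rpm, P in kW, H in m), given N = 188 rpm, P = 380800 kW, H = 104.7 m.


Ns = 188 * 380800^0.5 / 104.7^1.25 = 346.3961


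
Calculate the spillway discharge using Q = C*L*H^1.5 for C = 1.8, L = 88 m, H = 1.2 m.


Q = 1.8 * 88 * 1.2^1.5 = 208.2222 m^3/s


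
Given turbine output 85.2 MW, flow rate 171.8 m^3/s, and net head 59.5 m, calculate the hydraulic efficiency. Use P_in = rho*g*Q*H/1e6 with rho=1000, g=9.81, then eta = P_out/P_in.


P_in = 1000 * 9.81 * 171.8 * 59.5 / 1e6 = 100.2788 MW
eta = 85.2 / 100.2788 = 0.8496


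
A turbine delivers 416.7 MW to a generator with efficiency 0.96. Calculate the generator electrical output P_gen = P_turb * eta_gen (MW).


P_gen = 416.7 * 0.96 = 400.0320 MW


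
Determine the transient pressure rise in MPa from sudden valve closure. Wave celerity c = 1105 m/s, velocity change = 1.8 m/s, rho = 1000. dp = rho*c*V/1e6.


dp = 1000 * 1105 * 1.8 / 1e6 = 1.9890 MPa


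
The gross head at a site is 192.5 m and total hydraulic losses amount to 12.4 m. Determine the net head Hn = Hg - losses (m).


Hn = 192.5 - 12.4 = 180.1000 m


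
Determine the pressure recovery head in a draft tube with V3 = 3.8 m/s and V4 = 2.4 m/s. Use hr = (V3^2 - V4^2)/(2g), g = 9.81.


hr = (3.8^2 - 2.4^2) / (2*9.81) = 0.4424 m


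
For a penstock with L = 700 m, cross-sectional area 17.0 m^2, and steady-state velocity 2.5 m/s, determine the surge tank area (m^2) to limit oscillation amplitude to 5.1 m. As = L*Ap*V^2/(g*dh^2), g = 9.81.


As = 700 * 17.0 * 2.5^2 / (9.81 * 5.1^2) = 291.4859 m^2


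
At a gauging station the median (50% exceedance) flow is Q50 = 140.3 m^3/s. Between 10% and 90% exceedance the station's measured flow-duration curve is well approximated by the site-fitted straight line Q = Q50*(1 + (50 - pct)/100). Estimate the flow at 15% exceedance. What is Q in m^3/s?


Q = 140.3 * (1 + (50 - 15)/100) = 189.4050 m^3/s


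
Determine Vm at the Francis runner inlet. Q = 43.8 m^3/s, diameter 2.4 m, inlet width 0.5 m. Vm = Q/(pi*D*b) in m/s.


Vm = 43.8 / (pi * 2.4 * 0.5) = 11.6183 m/s


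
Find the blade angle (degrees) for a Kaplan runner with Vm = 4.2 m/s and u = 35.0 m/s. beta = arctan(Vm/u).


beta = arctan(4.2 / 35.0) = 6.8428 degrees


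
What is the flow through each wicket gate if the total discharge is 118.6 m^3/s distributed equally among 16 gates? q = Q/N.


q = 118.6 / 16 = 7.4125 m^3/s


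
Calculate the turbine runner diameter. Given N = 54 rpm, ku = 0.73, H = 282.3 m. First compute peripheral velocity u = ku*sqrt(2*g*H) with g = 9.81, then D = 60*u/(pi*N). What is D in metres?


u = 0.73 * sqrt(2*9.81*282.3) = 54.3285 m/s
D = 60 * 54.3285 / (pi * 54) = 19.2148 m


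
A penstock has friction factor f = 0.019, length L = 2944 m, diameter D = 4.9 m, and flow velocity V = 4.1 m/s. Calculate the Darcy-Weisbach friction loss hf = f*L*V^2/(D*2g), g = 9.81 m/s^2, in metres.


hf = 0.019 * 2944 * 4.1^2 / (4.9 * 2 * 9.81) = 9.7806 m


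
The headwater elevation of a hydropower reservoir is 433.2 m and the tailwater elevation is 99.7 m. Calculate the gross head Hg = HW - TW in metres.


Hg = 433.2 - 99.7 = 333.5000 m


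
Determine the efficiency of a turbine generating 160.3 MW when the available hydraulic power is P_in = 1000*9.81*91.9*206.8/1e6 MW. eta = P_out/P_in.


P_in = 1000 * 9.81 * 91.9 * 206.8 / 1e6 = 186.4383 MW
eta = 160.3 / 186.4383 = 0.8598


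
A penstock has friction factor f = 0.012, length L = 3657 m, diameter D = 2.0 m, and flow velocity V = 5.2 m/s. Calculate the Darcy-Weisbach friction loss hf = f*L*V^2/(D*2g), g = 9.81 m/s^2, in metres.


hf = 0.012 * 3657 * 5.2^2 / (2.0 * 2 * 9.81) = 30.2401 m


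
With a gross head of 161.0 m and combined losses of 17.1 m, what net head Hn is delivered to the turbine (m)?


Hn = 161.0 - 17.1 = 143.9000 m


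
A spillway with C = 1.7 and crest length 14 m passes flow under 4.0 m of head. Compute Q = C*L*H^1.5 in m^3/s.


Q = 1.7 * 14 * 4.0^1.5 = 190.4000 m^3/s


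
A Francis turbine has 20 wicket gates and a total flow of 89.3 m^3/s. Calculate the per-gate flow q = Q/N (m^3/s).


q = 89.3 / 20 = 4.4650 m^3/s


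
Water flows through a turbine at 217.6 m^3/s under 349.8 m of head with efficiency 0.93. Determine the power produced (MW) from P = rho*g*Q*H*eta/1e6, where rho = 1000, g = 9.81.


P = 1000 * 9.81 * 217.6 * 349.8 * 0.93 / 1e6 = 694.4335 MW


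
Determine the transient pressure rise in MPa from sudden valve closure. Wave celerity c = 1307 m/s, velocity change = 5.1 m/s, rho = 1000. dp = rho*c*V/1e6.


dp = 1000 * 1307 * 5.1 / 1e6 = 6.6657 MPa


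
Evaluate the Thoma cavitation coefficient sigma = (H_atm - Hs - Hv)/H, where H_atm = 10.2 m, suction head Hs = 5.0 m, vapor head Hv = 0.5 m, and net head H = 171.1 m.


sigma = (10.2 - 5.0 - 0.5) / 171.1 = 0.0275


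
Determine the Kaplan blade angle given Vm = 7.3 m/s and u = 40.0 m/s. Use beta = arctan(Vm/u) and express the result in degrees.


beta = arctan(7.3 / 40.0) = 10.3427 degrees


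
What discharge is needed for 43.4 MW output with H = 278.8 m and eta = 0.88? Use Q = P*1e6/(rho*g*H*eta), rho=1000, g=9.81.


Q = 43.4 * 1e6 / (1000 * 9.81 * 278.8 * 0.88) = 18.0321 m^3/s


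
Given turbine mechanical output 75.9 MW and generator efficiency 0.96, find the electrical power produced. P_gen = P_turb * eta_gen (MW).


P_gen = 75.9 * 0.96 = 72.8640 MW


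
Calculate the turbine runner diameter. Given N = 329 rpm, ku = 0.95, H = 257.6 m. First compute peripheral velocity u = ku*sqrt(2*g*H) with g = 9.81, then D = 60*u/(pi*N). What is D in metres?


u = 0.95 * sqrt(2*9.81*257.6) = 67.5377 m/s
D = 60 * 67.5377 / (pi * 329) = 3.9206 m


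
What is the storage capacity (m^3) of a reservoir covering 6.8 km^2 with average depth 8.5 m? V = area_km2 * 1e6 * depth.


V = 6.8 * 1e6 * 8.5 = 5.7800e+07 m^3


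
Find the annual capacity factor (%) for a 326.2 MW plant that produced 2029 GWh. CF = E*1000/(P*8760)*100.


CF = 2029 * 1000 / (326.2 * 8760) * 100 = 71.0058 %


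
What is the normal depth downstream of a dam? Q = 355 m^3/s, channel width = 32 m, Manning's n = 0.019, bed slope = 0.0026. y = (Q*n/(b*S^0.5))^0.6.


y = (355 * 0.019 / (32 * 0.0026^0.5))^0.6 = 2.3432 m


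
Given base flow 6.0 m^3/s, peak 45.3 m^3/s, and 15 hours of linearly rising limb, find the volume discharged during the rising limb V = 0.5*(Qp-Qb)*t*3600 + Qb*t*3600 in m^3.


V = 0.5*(45.3 - 6.0)*15*3600 + 6.0*15*3600 = 1.3851e+06 m^3


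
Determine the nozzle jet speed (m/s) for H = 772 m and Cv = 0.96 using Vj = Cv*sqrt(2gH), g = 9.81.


Vj = 0.96 * sqrt(2*9.81*772) = 118.1488 m/s


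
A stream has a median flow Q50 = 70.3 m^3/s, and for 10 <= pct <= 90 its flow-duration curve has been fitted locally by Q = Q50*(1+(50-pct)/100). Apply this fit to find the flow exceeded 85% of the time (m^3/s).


Q = 70.3 * (1 + (50 - 85)/100) = 45.6950 m^3/s


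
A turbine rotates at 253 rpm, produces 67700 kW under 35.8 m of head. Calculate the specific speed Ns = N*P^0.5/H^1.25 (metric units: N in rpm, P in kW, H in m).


Ns = 253 * 67700^0.5 / 35.8^1.25 = 751.7286


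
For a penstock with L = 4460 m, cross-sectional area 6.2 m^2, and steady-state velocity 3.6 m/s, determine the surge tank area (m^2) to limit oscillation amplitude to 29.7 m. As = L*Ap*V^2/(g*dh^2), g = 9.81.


As = 4460 * 6.2 * 3.6^2 / (9.81 * 29.7^2) = 41.4142 m^2


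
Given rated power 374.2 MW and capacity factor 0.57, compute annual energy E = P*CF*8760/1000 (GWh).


E = 374.2 * 0.57 * 8760 / 1000 = 1868.4554 GWh


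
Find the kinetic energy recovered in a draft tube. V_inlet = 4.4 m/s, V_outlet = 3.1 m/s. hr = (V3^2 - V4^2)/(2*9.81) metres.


hr = (4.4^2 - 3.1^2) / (2*9.81) = 0.4969 m


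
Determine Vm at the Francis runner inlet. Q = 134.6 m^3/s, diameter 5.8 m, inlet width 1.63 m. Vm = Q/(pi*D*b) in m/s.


Vm = 134.6 / (pi * 5.8 * 1.63) = 4.5319 m/s


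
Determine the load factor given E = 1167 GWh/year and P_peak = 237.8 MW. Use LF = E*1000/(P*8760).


LF = 1167 * 1000 / (237.8 * 8760) = 0.5602


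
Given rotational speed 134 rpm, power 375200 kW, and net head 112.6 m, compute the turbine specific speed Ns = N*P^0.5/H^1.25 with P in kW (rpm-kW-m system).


Ns = 134 * 375200^0.5 / 112.6^1.25 = 223.7759


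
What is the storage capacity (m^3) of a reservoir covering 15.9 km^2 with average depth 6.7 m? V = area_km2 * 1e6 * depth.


V = 15.9 * 1e6 * 6.7 = 1.0653e+08 m^3


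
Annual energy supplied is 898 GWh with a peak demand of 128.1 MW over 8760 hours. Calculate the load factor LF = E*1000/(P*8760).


LF = 898 * 1000 / (128.1 * 8760) = 0.8002


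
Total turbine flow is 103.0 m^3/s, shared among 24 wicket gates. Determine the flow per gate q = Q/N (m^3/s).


q = 103.0 / 24 = 4.2917 m^3/s


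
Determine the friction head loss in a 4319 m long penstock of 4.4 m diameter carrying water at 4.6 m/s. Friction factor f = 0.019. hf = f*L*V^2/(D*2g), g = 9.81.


hf = 0.019 * 4319 * 4.6^2 / (4.4 * 2 * 9.81) = 20.1141 m


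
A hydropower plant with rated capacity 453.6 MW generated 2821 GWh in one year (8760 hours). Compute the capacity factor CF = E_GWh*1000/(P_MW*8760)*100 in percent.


CF = 2821 * 1000 / (453.6 * 8760) * 100 = 70.9947 %


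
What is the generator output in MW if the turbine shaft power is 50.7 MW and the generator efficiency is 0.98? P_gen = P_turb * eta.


P_gen = 50.7 * 0.98 = 49.6860 MW


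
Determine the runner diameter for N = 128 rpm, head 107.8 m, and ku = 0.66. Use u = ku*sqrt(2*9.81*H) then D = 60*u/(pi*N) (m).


u = 0.66 * sqrt(2*9.81*107.8) = 30.3531 m/s
D = 60 * 30.3531 / (pi * 128) = 4.5289 m


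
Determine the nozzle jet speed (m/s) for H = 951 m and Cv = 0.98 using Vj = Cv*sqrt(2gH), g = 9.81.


Vj = 0.98 * sqrt(2*9.81*951) = 133.8646 m/s


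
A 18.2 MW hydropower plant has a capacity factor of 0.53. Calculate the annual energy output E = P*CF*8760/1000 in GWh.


E = 18.2 * 0.53 * 8760 / 1000 = 84.4990 GWh


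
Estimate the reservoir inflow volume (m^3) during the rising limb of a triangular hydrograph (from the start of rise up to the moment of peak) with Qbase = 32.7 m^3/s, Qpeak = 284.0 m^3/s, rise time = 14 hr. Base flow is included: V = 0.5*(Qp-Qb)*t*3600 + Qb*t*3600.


V = 0.5*(284.0 - 32.7)*14*3600 + 32.7*14*3600 = 7.9808e+06 m^3


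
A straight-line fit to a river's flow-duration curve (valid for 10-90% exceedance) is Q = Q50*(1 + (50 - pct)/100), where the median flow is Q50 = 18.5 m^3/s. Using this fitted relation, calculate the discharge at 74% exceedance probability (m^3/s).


Q = 18.5 * (1 + (50 - 74)/100) = 14.0600 m^3/s


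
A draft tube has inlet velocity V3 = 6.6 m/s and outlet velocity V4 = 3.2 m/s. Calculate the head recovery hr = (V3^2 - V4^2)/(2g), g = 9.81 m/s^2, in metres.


hr = (6.6^2 - 3.2^2) / (2*9.81) = 1.6983 m


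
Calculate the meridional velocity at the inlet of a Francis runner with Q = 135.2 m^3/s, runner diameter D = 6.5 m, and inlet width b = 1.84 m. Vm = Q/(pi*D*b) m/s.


Vm = 135.2 / (pi * 6.5 * 1.84) = 3.5983 m/s


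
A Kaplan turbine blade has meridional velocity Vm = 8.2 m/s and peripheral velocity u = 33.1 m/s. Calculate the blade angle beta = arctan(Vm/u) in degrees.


beta = arctan(8.2 / 33.1) = 13.9140 degrees


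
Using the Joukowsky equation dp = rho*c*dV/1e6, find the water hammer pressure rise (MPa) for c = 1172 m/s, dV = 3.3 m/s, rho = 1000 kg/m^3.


dp = 1000 * 1172 * 3.3 / 1e6 = 3.8676 MPa


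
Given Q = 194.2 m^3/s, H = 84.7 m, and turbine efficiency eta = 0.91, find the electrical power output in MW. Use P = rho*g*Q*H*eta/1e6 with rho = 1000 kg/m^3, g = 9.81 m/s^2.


P = 1000 * 9.81 * 194.2 * 84.7 * 0.91 / 1e6 = 146.8395 MW


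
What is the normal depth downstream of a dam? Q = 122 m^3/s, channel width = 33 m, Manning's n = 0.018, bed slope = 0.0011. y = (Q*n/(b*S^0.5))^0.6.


y = (122 * 0.018 / (33 * 0.0011^0.5))^0.6 = 1.5186 m


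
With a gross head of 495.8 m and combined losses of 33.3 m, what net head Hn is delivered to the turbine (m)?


Hn = 495.8 - 33.3 = 462.5000 m


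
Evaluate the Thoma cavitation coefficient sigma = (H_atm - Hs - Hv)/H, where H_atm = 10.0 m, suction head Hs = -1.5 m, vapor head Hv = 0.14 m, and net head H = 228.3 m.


sigma = (10.0 - (-1.5) - 0.14) / 228.3 = 0.0498


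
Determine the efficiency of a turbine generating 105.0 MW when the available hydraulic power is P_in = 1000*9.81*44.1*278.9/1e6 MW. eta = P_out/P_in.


P_in = 1000 * 9.81 * 44.1 * 278.9 / 1e6 = 120.6580 MW
eta = 105.0 / 120.6580 = 0.8702


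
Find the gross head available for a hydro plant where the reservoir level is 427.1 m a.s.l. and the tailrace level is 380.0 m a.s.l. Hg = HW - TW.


Hg = 427.1 - 380.0 = 47.1000 m


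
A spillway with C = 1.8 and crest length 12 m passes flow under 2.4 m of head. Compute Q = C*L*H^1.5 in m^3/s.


Q = 1.8 * 12 * 2.4^1.5 = 80.3102 m^3/s


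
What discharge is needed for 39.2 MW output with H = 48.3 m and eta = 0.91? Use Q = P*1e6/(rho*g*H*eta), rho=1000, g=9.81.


Q = 39.2 * 1e6 / (1000 * 9.81 * 48.3 * 0.91) = 90.9135 m^3/s


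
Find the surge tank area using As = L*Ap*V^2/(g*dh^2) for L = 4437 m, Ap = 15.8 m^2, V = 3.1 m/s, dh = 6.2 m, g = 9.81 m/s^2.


As = 4437 * 15.8 * 3.1^2 / (9.81 * 6.2^2) = 1786.5596 m^2


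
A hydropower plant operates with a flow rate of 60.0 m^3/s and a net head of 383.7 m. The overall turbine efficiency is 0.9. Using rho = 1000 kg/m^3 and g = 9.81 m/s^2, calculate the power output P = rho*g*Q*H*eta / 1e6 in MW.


P = 1000 * 9.81 * 60.0 * 383.7 * 0.9 / 1e6 = 203.2612 MW


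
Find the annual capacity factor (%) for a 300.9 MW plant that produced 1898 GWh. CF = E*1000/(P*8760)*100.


CF = 1898 * 1000 / (300.9 * 8760) * 100 = 72.0062 %


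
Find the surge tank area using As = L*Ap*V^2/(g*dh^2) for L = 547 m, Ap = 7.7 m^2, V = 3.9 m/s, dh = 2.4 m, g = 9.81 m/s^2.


As = 547 * 7.7 * 3.9^2 / (9.81 * 2.4^2) = 1133.7460 m^2


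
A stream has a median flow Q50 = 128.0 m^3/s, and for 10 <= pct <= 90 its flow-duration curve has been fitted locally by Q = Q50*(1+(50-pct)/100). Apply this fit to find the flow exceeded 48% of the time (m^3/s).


Q = 128.0 * (1 + (50 - 48)/100) = 130.5600 m^3/s


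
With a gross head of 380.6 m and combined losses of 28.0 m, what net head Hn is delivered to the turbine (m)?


Hn = 380.6 - 28.0 = 352.6000 m


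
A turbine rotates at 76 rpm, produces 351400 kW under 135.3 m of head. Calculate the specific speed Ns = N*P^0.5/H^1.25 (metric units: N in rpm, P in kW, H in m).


Ns = 76 * 351400^0.5 / 135.3^1.25 = 97.6320


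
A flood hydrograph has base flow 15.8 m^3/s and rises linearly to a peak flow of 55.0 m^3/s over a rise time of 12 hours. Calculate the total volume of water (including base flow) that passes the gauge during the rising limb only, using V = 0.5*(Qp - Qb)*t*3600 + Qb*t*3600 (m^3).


V = 0.5*(55.0 - 15.8)*12*3600 + 15.8*12*3600 = 1.5293e+06 m^3


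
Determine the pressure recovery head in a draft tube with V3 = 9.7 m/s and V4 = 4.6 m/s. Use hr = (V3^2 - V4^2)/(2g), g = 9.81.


hr = (9.7^2 - 4.6^2) / (2*9.81) = 3.7171 m


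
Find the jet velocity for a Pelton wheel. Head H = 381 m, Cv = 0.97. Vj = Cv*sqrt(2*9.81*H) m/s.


Vj = 0.97 * sqrt(2*9.81*381) = 83.8656 m/s


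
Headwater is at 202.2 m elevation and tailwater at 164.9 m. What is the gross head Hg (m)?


Hg = 202.2 - 164.9 = 37.3000 m


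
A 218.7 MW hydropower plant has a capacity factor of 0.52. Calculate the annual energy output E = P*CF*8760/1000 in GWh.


E = 218.7 * 0.52 * 8760 / 1000 = 996.2222 GWh


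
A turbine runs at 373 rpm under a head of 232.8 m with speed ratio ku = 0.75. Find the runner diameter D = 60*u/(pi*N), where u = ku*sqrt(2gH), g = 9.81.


u = 0.75 * sqrt(2*9.81*232.8) = 50.6877 m/s
D = 60 * 50.6877 / (pi * 373) = 2.5953 m


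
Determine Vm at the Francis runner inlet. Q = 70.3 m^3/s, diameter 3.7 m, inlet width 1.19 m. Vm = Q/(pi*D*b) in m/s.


Vm = 70.3 / (pi * 3.7 * 1.19) = 5.0823 m/s


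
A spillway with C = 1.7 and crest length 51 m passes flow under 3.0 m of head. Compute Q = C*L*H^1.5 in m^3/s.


Q = 1.7 * 51 * 3.0^1.5 = 450.5064 m^3/s


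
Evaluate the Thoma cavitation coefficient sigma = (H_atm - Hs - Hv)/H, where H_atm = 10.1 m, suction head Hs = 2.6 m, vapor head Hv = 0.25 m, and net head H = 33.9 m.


sigma = (10.1 - 2.6 - 0.25) / 33.9 = 0.2139


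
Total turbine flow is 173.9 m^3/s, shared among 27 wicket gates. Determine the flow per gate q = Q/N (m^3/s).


q = 173.9 / 27 = 6.4407 m^3/s


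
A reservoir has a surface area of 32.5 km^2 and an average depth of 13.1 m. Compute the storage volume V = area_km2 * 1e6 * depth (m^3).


V = 32.5 * 1e6 * 13.1 = 4.2575e+08 m^3


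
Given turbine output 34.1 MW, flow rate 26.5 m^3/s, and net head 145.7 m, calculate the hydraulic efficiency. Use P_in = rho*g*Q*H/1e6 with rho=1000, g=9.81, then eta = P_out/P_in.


P_in = 1000 * 9.81 * 26.5 * 145.7 / 1e6 = 37.8769 MW
eta = 34.1 / 37.8769 = 0.9003


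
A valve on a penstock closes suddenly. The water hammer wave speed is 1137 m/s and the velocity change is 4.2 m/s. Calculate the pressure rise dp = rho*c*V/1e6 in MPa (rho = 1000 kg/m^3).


dp = 1000 * 1137 * 4.2 / 1e6 = 4.7754 MPa


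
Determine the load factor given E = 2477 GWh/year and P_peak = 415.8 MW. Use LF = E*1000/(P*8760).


LF = 2477 * 1000 / (415.8 * 8760) = 0.6800


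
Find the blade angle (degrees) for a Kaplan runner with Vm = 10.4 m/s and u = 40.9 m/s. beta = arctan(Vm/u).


beta = arctan(10.4 / 40.9) = 14.2667 degrees


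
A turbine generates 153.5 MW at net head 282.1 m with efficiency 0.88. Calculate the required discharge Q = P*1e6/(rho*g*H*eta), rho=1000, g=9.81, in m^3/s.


Q = 153.5 * 1e6 / (1000 * 9.81 * 282.1 * 0.88) = 63.0309 m^3/s


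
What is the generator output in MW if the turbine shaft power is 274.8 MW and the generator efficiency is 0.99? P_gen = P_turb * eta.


P_gen = 274.8 * 0.99 = 272.0520 MW


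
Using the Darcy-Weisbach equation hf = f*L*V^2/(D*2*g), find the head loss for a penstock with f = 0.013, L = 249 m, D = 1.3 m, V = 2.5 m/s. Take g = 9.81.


hf = 0.013 * 249 * 2.5^2 / (1.3 * 2 * 9.81) = 0.7932 m


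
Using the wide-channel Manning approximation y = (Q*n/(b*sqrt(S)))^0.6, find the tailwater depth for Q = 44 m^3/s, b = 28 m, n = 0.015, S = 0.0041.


y = (44 * 0.015 / (28 * 0.0041^0.5))^0.6 = 0.5490 m


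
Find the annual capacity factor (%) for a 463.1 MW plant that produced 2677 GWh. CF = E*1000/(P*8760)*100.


CF = 2677 * 1000 / (463.1 * 8760) * 100 = 65.9887 %


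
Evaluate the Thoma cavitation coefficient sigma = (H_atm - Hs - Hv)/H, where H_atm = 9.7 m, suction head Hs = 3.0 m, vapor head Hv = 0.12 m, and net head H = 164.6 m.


sigma = (9.7 - 3.0 - 0.12) / 164.6 = 0.0400


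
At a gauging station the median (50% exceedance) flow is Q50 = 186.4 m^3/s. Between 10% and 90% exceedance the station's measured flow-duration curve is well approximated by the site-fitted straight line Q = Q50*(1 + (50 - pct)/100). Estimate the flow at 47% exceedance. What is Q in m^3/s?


Q = 186.4 * (1 + (50 - 47)/100) = 191.9920 m^3/s


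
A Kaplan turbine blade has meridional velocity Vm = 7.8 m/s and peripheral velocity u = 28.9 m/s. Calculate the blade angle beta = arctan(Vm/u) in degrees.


beta = arctan(7.8 / 28.9) = 15.1040 degrees


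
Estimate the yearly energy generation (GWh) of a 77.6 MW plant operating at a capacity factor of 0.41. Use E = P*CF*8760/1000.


E = 77.6 * 0.41 * 8760 / 1000 = 278.7082 GWh


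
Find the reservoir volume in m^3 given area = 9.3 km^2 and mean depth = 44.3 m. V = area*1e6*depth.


V = 9.3 * 1e6 * 44.3 = 4.1199e+08 m^3


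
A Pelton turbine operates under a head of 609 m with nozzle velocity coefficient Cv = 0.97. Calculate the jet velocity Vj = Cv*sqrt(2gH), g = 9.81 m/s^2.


Vj = 0.97 * sqrt(2*9.81*609) = 106.0303 m/s


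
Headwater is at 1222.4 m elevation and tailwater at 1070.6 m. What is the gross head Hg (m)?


Hg = 1222.4 - 1070.6 = 151.8000 m


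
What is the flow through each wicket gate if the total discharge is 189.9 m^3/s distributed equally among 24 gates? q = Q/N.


q = 189.9 / 24 = 7.9125 m^3/s


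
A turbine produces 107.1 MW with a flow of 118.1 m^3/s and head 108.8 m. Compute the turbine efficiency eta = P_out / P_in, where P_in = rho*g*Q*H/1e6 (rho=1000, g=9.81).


P_in = 1000 * 9.81 * 118.1 * 108.8 / 1e6 = 126.0514 MW
eta = 107.1 / 126.0514 = 0.8497


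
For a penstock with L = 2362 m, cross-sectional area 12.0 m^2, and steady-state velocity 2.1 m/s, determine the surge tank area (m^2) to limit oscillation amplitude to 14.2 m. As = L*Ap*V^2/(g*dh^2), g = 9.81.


As = 2362 * 12.0 * 2.1^2 / (9.81 * 14.2^2) = 63.1908 m^2


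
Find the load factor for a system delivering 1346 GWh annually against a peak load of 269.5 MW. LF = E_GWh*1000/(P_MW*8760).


LF = 1346 * 1000 / (269.5 * 8760) = 0.5701


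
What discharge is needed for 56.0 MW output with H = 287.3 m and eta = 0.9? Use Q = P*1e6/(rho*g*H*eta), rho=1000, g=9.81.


Q = 56.0 * 1e6 / (1000 * 9.81 * 287.3 * 0.9) = 22.0770 m^3/s


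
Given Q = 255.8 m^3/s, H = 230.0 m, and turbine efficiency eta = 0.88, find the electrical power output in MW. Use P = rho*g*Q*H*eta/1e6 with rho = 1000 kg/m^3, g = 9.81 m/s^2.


P = 1000 * 9.81 * 255.8 * 230.0 * 0.88 / 1e6 = 507.9022 MW


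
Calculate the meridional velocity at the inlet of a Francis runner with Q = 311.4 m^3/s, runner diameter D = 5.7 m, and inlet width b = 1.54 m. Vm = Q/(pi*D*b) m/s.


Vm = 311.4 / (pi * 5.7 * 1.54) = 11.2921 m/s


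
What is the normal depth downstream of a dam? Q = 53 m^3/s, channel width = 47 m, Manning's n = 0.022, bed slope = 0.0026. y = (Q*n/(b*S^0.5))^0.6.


y = (53 * 0.022 / (47 * 0.0026^0.5))^0.6 = 0.6490 m


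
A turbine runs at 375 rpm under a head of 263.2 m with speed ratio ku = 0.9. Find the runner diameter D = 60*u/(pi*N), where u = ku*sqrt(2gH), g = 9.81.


u = 0.9 * sqrt(2*9.81*263.2) = 64.6748 m/s
D = 60 * 64.6748 / (pi * 375) = 3.2939 m


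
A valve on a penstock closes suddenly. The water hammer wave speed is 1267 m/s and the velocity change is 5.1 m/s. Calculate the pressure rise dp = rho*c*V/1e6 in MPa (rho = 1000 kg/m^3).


dp = 1000 * 1267 * 5.1 / 1e6 = 6.4617 MPa


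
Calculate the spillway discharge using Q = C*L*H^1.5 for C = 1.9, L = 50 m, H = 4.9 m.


Q = 1.9 * 50 * 4.9^1.5 = 1030.4282 m^3/s


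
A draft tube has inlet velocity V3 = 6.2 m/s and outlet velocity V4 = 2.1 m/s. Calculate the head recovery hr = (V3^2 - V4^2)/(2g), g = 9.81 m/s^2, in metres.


hr = (6.2^2 - 2.1^2) / (2*9.81) = 1.7345 m


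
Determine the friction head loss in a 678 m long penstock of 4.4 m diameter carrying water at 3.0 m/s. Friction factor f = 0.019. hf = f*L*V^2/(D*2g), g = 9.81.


hf = 0.019 * 678 * 3.0^2 / (4.4 * 2 * 9.81) = 1.3430 m


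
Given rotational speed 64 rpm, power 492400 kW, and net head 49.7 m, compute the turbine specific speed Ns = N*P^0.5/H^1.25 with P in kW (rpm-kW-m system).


Ns = 64 * 492400^0.5 / 49.7^1.25 = 340.3247


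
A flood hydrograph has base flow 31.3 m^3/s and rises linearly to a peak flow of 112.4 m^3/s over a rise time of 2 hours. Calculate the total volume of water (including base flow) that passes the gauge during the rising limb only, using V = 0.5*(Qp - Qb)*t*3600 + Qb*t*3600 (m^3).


V = 0.5*(112.4 - 31.3)*2*3600 + 31.3*2*3600 = 517320.0000 m^3


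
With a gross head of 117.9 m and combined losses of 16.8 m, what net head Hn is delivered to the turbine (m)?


Hn = 117.9 - 16.8 = 101.1000 m


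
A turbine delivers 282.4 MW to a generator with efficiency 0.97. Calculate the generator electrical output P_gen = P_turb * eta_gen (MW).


P_gen = 282.4 * 0.97 = 273.9280 MW


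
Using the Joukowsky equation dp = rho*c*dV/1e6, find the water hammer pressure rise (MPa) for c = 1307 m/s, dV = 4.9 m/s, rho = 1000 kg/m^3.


dp = 1000 * 1307 * 4.9 / 1e6 = 6.4043 MPa


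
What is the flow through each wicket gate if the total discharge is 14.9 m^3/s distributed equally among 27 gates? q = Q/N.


q = 14.9 / 27 = 0.5519 m^3/s


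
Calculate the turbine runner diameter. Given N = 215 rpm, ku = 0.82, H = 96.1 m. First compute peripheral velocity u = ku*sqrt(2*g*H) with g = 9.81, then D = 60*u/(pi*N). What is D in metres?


u = 0.82 * sqrt(2*9.81*96.1) = 35.6062 m/s
D = 60 * 35.6062 / (pi * 215) = 3.1629 m


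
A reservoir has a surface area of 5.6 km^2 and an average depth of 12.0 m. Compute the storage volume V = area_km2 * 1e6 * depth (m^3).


V = 5.6 * 1e6 * 12.0 = 6.7200e+07 m^3


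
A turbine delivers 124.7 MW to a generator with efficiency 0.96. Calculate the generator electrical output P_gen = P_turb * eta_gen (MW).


P_gen = 124.7 * 0.96 = 119.7120 MW


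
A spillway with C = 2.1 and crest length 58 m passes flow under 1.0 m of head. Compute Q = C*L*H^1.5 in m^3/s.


Q = 2.1 * 58 * 1.0^1.5 = 121.8000 m^3/s


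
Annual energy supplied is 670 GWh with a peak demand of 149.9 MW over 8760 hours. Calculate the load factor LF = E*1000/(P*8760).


LF = 670 * 1000 / (149.9 * 8760) = 0.5102


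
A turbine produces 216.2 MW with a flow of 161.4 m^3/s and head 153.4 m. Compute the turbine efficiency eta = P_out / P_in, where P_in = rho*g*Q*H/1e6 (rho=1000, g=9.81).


P_in = 1000 * 9.81 * 161.4 * 153.4 / 1e6 = 242.8834 MW
eta = 216.2 / 242.8834 = 0.8901


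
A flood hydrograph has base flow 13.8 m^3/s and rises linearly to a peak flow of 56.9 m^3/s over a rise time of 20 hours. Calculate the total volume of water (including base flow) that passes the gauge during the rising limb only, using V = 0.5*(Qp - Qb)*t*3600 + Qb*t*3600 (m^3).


V = 0.5*(56.9 - 13.8)*20*3600 + 13.8*20*3600 = 2.5452e+06 m^3


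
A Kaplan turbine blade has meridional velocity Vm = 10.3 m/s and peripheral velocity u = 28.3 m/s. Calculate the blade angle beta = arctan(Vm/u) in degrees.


beta = arctan(10.3 / 28.3) = 19.9994 degrees


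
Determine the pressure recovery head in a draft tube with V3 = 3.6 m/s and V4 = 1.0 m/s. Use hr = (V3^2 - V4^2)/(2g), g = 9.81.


hr = (3.6^2 - 1.0^2) / (2*9.81) = 0.6096 m


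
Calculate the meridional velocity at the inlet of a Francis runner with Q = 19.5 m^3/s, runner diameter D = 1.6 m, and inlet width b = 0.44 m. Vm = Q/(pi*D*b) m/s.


Vm = 19.5 / (pi * 1.6 * 0.44) = 8.8168 m/s


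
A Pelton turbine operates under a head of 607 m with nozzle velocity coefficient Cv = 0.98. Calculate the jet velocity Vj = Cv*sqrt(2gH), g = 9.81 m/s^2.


Vj = 0.98 * sqrt(2*9.81*607) = 106.9473 m/s


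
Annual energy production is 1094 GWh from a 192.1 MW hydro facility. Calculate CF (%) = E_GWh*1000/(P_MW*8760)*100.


CF = 1094 * 1000 / (192.1 * 8760) * 100 = 65.0109 %


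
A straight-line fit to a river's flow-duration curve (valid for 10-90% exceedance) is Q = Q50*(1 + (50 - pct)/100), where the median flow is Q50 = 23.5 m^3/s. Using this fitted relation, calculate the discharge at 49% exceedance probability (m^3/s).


Q = 23.5 * (1 + (50 - 49)/100) = 23.7350 m^3/s


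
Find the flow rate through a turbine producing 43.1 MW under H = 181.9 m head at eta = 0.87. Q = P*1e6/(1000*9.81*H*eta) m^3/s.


Q = 43.1 * 1e6 / (1000 * 9.81 * 181.9 * 0.87) = 27.7624 m^3/s


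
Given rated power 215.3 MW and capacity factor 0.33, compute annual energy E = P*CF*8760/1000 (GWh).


E = 215.3 * 0.33 * 8760 / 1000 = 622.3892 GWh
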